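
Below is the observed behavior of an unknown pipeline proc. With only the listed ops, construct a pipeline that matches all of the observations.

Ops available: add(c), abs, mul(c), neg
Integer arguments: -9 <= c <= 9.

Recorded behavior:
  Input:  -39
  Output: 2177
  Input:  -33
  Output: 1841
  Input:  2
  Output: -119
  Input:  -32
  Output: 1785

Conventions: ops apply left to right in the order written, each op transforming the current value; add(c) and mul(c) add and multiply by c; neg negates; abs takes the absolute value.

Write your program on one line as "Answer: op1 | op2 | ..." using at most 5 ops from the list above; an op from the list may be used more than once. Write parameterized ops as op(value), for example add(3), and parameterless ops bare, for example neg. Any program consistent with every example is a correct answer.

mul(4) | mul(2) | mul(-7) | add(-7)

Check, running the answer program on each example:
  -39 -> -156 -> -312 -> 2184 -> 2177
  -33 -> -132 -> -264 -> 1848 -> 1841
  2 -> 8 -> 16 -> -112 -> -119
  -32 -> -128 -> -256 -> 1792 -> 1785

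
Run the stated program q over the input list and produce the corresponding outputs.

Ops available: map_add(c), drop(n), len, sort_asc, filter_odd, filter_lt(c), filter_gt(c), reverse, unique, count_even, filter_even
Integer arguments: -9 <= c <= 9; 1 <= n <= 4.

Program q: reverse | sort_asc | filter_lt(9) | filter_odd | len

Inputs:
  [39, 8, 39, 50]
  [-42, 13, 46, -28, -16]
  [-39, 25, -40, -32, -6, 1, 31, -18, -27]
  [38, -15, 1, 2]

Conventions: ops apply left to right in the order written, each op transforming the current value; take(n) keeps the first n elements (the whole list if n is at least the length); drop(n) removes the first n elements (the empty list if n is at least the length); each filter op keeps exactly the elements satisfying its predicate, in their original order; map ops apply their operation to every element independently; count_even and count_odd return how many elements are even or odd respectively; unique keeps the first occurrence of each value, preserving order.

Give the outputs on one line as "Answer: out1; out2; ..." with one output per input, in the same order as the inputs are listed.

0; 0; 3; 2

Execution, op by op:
  [39, 8, 39, 50] -> [50, 39, 8, 39] -> [8, 39, 39, 50] -> [8] -> [] -> 0
  [-42, 13, 46, -28, -16] -> [-16, -28, 46, 13, -42] -> [-42, -28, -16, 13, 46] -> [-42, -28, -16] -> [] -> 0
  [-39, 25, -40, -32, -6, 1, 31, -18, -27] -> [-27, -18, 31, 1, -6, -32, -40, 25, -39] -> [-40, -39, -32, -27, -18, -6, 1, 25, 31] -> [-40, -39, -32, -27, -18, -6, 1] -> [-39, -27, 1] -> 3
  [38, -15, 1, 2] -> [2, 1, -15, 38] -> [-15, 1, 2, 38] -> [-15, 1, 2] -> [-15, 1] -> 2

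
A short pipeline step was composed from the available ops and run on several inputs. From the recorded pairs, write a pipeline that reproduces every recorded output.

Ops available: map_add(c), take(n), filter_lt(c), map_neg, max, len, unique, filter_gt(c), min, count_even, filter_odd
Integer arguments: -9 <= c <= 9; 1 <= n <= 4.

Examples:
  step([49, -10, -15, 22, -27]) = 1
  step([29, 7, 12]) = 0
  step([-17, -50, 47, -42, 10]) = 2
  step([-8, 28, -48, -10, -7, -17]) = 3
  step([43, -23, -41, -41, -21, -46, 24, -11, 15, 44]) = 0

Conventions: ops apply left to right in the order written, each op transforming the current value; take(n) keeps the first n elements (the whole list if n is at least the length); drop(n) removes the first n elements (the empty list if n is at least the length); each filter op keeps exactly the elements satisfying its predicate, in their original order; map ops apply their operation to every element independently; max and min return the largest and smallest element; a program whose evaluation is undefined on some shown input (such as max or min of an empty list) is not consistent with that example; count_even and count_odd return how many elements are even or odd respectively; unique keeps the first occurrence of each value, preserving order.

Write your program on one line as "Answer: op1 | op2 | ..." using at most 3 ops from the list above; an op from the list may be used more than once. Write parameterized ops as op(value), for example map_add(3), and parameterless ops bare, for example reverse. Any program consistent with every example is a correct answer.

filter_lt(-4) | take(4) | count_even

Check, running the answer program on each example:
  [49, -10, -15, 22, -27] -> [-10, -15, -27] -> [-10, -15, -27] -> 1
  [29, 7, 12] -> [] -> [] -> 0
  [-17, -50, 47, -42, 10] -> [-17, -50, -42] -> [-17, -50, -42] -> 2
  [-8, 28, -48, -10, -7, -17] -> [-8, -48, -10, -7, -17] -> [-8, -48, -10, -7] -> 3
  [43, -23, -41, -41, -21, -46, 24, -11, 15, 44] -> [-23, -41, -41, -21, -46, -11] -> [-23, -41, -41, -21] -> 0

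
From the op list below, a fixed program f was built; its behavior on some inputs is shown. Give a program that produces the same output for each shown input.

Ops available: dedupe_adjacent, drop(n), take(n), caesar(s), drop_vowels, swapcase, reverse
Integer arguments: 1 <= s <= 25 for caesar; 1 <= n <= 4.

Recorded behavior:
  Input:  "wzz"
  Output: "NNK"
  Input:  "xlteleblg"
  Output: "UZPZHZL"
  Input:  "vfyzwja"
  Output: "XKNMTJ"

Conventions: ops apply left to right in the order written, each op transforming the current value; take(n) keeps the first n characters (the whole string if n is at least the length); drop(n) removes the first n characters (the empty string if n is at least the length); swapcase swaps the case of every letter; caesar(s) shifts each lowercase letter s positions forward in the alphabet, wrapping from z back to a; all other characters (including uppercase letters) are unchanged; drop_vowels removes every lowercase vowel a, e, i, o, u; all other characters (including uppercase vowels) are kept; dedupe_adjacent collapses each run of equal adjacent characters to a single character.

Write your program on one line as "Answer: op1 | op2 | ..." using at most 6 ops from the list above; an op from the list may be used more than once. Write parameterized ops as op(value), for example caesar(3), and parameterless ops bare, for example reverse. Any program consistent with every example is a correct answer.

swapcase | reverse | swapcase | drop_vowels | caesar(14) | swapcase

Check, running the answer program on each example:
  "wzz" -> "WZZ" -> "ZZW" -> "zzw" -> "zzw" -> "nnk" -> "NNK"
  "xlteleblg" -> "XLTELEBLG" -> "GLBELETLX" -> "glbeletlx" -> "glbltlx" -> "uzpzhzl" -> "UZPZHZL"
  "vfyzwja" -> "VFYZWJA" -> "AJWZYFV" -> "ajwzyfv" -> "jwzyfv" -> "xknmtj" -> "XKNMTJ"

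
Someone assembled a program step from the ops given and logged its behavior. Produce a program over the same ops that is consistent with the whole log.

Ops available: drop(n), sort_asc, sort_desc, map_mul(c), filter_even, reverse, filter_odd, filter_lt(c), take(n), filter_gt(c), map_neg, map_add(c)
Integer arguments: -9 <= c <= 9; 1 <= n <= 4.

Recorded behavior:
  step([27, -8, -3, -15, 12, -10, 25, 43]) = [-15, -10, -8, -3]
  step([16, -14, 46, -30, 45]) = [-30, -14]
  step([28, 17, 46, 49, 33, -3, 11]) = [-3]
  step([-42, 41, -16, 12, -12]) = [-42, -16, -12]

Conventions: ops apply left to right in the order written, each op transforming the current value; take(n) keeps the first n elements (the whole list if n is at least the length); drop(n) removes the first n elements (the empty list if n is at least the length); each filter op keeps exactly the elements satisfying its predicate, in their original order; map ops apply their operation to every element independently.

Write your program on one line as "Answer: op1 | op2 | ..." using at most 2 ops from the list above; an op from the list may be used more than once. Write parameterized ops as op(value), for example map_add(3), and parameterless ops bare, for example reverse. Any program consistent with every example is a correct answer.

sort_asc | filter_lt(5)

Check, running the answer program on each example:
  [27, -8, -3, -15, 12, -10, 25, 43] -> [-15, -10, -8, -3, 12, 25, 27, 43] -> [-15, -10, -8, -3]
  [16, -14, 46, -30, 45] -> [-30, -14, 16, 45, 46] -> [-30, -14]
  [28, 17, 46, 49, 33, -3, 11] -> [-3, 11, 17, 28, 33, 46, 49] -> [-3]
  [-42, 41, -16, 12, -12] -> [-42, -16, -12, 12, 41] -> [-42, -16, -12]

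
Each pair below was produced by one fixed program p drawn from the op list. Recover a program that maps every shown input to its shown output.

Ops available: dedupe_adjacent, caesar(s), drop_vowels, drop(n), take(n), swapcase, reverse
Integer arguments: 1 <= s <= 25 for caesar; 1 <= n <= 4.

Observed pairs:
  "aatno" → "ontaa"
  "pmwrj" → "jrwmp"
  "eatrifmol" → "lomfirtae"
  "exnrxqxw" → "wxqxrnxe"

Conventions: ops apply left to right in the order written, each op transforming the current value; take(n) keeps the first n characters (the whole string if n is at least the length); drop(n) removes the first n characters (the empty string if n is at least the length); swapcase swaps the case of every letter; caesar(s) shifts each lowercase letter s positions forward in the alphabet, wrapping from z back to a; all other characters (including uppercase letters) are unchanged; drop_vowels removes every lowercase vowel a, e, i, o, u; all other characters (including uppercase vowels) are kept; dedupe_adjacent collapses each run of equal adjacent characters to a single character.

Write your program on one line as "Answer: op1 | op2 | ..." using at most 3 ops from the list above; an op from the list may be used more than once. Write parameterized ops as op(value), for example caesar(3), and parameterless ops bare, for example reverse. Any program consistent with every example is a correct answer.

swapcase | reverse | swapcase

Check, running the answer program on each example:
  "aatno" -> "AATNO" -> "ONTAA" -> "ontaa"
  "pmwrj" -> "PMWRJ" -> "JRWMP" -> "jrwmp"
  "eatrifmol" -> "EATRIFMOL" -> "LOMFIRTAE" -> "lomfirtae"
  "exnrxqxw" -> "EXNRXQXW" -> "WXQXRNXE" -> "wxqxrnxe"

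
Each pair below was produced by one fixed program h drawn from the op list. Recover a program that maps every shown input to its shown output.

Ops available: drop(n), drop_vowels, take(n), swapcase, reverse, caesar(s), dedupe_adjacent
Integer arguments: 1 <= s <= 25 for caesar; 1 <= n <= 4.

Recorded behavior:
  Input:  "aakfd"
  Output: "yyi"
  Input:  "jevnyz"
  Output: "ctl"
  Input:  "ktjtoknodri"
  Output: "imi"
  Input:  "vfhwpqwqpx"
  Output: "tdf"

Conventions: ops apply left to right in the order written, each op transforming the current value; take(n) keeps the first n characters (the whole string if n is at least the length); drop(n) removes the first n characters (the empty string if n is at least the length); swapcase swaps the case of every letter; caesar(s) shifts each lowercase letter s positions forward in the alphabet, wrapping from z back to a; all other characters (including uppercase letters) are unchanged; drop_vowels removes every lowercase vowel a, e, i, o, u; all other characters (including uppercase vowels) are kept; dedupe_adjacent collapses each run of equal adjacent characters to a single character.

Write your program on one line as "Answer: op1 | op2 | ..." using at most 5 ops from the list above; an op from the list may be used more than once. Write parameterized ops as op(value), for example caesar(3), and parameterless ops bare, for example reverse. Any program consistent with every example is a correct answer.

caesar(11) | drop_vowels | caesar(13) | take(3)

Check, running the answer program on each example:
  "aakfd" -> "llvqo" -> "llvq" -> "yyid" -> "yyi"
  "jevnyz" -> "upgyjk" -> "pgyjk" -> "ctlwx" -> "ctl"
  "ktjtoknodri" -> "veuezvyzoct" -> "vzvyzct" -> "imilmpg" -> "imi"
  "vfhwpqwqpx" -> "gqshabhbai" -> "gqshbhb" -> "tdfuouo" -> "tdf"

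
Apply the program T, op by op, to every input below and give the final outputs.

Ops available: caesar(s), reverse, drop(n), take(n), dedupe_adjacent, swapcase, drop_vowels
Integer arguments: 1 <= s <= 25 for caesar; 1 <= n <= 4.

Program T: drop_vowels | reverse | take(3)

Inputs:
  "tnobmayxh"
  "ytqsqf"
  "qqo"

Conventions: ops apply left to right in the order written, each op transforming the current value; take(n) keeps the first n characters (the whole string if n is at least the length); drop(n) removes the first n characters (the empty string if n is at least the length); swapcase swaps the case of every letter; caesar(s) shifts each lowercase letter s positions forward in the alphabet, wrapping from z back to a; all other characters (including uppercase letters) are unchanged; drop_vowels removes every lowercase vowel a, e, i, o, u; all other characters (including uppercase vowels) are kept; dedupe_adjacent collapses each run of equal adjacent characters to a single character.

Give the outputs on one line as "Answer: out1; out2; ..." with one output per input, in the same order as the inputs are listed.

Execution, op by op:
  "tnobmayxh" -> "tnbmyxh" -> "hxymbnt" -> "hxy"
  "ytqsqf" -> "ytqsqf" -> "fqsqty" -> "fqs"
  "qqo" -> "qq" -> "qq" -> "qq"

"hxy"; "fqs"; "qq"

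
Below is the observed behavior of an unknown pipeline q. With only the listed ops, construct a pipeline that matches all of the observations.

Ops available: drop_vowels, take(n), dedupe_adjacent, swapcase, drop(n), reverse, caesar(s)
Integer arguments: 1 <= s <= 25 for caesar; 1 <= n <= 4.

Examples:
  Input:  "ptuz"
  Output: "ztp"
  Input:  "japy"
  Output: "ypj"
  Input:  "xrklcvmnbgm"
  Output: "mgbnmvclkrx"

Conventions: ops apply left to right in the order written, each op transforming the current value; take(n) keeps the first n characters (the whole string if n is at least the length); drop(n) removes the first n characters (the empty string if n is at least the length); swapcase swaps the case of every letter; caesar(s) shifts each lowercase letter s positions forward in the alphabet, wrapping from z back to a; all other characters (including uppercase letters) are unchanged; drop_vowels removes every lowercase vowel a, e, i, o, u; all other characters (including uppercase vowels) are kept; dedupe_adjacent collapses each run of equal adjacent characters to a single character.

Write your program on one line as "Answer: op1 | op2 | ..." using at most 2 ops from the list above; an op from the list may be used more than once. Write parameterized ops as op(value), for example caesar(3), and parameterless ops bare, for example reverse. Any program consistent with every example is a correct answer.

reverse | drop_vowels

Check, running the answer program on each example:
  "ptuz" -> "zutp" -> "ztp"
  "japy" -> "ypaj" -> "ypj"
  "xrklcvmnbgm" -> "mgbnmvclkrx" -> "mgbnmvclkrx"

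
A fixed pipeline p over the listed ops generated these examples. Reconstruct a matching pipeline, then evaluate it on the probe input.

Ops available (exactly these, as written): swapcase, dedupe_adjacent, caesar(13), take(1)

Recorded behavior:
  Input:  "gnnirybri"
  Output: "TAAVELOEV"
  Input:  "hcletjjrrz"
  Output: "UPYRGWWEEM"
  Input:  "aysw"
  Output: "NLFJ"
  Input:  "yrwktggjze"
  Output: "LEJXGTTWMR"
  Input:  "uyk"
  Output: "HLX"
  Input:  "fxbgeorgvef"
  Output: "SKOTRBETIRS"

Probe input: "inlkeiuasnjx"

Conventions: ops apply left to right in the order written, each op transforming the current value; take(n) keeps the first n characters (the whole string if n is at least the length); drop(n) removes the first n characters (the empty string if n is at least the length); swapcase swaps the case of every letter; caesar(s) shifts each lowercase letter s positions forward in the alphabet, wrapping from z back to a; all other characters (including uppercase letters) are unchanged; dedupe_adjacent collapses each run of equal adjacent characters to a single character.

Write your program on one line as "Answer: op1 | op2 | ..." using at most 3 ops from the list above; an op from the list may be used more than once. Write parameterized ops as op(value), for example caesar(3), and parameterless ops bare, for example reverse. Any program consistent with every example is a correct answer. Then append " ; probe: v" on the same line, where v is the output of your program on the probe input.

caesar(13) | swapcase ; probe: "VAYXRVHNFAWK"

Check, running the answer program on each example:
  "gnnirybri" -> "taaveloev" -> "TAAVELOEV"
  "hcletjjrrz" -> "upyrgwweem" -> "UPYRGWWEEM"
  "aysw" -> "nlfj" -> "NLFJ"
  "yrwktggjze" -> "lejxgttwmr" -> "LEJXGTTWMR"
  "uyk" -> "hlx" -> "HLX"
  "fxbgeorgvef" -> "skotrbetirs" -> "SKOTRBETIRS"
  probe: "inlkeiuasnjx" -> "vayxrvhnfawk" -> "VAYXRVHNFAWK"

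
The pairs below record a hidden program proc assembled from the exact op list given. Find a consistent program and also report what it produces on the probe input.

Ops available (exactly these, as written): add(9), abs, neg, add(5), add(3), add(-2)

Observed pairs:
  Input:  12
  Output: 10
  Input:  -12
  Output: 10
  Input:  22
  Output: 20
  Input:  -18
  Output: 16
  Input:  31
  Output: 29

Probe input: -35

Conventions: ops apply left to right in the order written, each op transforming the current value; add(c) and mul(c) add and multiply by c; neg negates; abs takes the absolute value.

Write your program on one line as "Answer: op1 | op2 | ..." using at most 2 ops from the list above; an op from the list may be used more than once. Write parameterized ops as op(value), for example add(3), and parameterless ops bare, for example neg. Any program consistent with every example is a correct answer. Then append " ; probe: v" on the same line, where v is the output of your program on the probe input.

abs | add(-2) ; probe: 33

Check, running the answer program on each example:
  12 -> 12 -> 10
  -12 -> 12 -> 10
  22 -> 22 -> 20
  -18 -> 18 -> 16
  31 -> 31 -> 29
  probe: -35 -> 35 -> 33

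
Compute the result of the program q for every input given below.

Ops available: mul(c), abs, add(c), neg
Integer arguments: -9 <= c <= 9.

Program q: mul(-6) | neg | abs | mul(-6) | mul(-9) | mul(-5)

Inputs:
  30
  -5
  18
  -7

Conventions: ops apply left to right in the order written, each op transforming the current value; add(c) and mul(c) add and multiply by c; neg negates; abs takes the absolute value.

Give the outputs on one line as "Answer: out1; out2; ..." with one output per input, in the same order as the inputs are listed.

-48600; -8100; -29160; -11340

Execution, op by op:
  30 -> -180 -> 180 -> 180 -> -1080 -> 9720 -> -48600
  -5 -> 30 -> -30 -> 30 -> -180 -> 1620 -> -8100
  18 -> -108 -> 108 -> 108 -> -648 -> 5832 -> -29160
  -7 -> 42 -> -42 -> 42 -> -252 -> 2268 -> -11340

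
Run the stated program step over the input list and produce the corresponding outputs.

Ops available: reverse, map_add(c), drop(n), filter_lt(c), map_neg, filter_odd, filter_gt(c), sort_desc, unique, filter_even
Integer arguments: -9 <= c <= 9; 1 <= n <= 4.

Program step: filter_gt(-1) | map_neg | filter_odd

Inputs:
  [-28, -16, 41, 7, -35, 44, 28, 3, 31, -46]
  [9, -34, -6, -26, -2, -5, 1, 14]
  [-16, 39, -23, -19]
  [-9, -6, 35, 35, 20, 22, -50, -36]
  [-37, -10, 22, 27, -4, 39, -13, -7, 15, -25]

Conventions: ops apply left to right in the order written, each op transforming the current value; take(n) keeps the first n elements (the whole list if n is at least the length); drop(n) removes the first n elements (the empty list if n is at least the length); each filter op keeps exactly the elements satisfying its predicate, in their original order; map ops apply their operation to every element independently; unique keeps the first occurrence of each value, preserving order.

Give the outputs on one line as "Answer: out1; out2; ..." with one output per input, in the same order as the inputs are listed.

[-41, -7, -3, -31]; [-9, -1]; [-39]; [-35, -35]; [-27, -39, -15]

Execution, op by op:
  [-28, -16, 41, 7, -35, 44, 28, 3, 31, -46] -> [41, 7, 44, 28, 3, 31] -> [-41, -7, -44, -28, -3, -31] -> [-41, -7, -3, -31]
  [9, -34, -6, -26, -2, -5, 1, 14] -> [9, 1, 14] -> [-9, -1, -14] -> [-9, -1]
  [-16, 39, -23, -19] -> [39] -> [-39] -> [-39]
  [-9, -6, 35, 35, 20, 22, -50, -36] -> [35, 35, 20, 22] -> [-35, -35, -20, -22] -> [-35, -35]
  [-37, -10, 22, 27, -4, 39, -13, -7, 15, -25] -> [22, 27, 39, 15] -> [-22, -27, -39, -15] -> [-27, -39, -15]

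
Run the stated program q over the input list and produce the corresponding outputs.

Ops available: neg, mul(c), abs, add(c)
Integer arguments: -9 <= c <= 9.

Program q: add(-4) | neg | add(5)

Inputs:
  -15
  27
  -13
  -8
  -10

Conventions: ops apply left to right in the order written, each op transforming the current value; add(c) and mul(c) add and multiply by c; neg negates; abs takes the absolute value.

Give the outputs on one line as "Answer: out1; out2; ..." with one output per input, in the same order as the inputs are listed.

24; -18; 22; 17; 19

Execution, op by op:
  -15 -> -19 -> 19 -> 24
  27 -> 23 -> -23 -> -18
  -13 -> -17 -> 17 -> 22
  -8 -> -12 -> 12 -> 17
  -10 -> -14 -> 14 -> 19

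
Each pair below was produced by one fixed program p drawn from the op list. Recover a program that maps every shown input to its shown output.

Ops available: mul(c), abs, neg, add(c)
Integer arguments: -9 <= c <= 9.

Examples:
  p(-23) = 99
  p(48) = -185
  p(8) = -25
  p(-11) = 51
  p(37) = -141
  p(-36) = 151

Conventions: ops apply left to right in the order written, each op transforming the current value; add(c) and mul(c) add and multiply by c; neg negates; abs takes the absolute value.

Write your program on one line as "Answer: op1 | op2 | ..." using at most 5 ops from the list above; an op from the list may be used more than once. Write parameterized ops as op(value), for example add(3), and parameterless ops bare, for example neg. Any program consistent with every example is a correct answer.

neg | mul(4) | add(-1) | add(8)

Check, running the answer program on each example:
  -23 -> 23 -> 92 -> 91 -> 99
  48 -> -48 -> -192 -> -193 -> -185
  8 -> -8 -> -32 -> -33 -> -25
  -11 -> 11 -> 44 -> 43 -> 51
  37 -> -37 -> -148 -> -149 -> -141
  -36 -> 36 -> 144 -> 143 -> 151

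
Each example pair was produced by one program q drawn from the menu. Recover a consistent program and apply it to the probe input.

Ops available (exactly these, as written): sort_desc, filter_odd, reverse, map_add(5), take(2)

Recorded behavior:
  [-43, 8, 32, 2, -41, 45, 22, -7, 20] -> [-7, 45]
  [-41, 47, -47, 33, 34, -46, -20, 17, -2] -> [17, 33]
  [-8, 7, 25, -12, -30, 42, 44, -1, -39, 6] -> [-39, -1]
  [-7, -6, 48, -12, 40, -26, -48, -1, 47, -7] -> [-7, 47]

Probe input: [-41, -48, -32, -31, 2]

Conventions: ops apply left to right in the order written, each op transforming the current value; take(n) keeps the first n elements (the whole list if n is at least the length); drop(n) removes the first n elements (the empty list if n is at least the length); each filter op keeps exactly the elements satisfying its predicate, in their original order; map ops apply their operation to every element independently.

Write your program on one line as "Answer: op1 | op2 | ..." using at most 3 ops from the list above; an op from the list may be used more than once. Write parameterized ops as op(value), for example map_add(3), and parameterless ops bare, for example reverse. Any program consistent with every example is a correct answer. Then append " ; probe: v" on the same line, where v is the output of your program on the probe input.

filter_odd | reverse | take(2) ; probe: [-31, -41]

Check, running the answer program on each example:
  [-43, 8, 32, 2, -41, 45, 22, -7, 20] -> [-43, -41, 45, -7] -> [-7, 45, -41, -43] -> [-7, 45]
  [-41, 47, -47, 33, 34, -46, -20, 17, -2] -> [-41, 47, -47, 33, 17] -> [17, 33, -47, 47, -41] -> [17, 33]
  [-8, 7, 25, -12, -30, 42, 44, -1, -39, 6] -> [7, 25, -1, -39] -> [-39, -1, 25, 7] -> [-39, -1]
  [-7, -6, 48, -12, 40, -26, -48, -1, 47, -7] -> [-7, -1, 47, -7] -> [-7, 47, -1, -7] -> [-7, 47]
  probe: [-41, -48, -32, -31, 2] -> [-41, -31] -> [-31, -41] -> [-31, -41]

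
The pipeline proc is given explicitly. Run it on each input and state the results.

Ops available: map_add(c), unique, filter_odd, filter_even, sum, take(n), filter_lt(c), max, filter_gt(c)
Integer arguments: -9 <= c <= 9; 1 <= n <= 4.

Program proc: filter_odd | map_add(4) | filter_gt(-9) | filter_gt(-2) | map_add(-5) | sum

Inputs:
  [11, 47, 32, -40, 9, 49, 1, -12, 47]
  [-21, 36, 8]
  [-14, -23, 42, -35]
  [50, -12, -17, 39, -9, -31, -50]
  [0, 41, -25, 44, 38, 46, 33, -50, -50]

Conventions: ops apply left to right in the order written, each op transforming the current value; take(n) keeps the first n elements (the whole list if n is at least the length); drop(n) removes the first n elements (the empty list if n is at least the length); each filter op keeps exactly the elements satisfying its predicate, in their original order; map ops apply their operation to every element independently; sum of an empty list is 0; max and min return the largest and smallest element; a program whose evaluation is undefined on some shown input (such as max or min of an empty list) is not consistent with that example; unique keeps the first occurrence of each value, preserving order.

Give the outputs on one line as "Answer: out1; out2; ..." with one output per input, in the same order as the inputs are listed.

Execution, op by op:
  [11, 47, 32, -40, 9, 49, 1, -12, 47] -> [11, 47, 9, 49, 1, 47] -> [15, 51, 13, 53, 5, 51] -> [15, 51, 13, 53, 5, 51] -> [15, 51, 13, 53, 5, 51] -> [10, 46, 8, 48, 0, 46] -> 158
  [-21, 36, 8] -> [-21] -> [-17] -> [] -> [] -> [] -> 0
  [-14, -23, 42, -35] -> [-23, -35] -> [-19, -31] -> [] -> [] -> [] -> 0
  [50, -12, -17, 39, -9, -31, -50] -> [-17, 39, -9, -31] -> [-13, 43, -5, -27] -> [43, -5] -> [43] -> [38] -> 38
  [0, 41, -25, 44, 38, 46, 33, -50, -50] -> [41, -25, 33] -> [45, -21, 37] -> [45, 37] -> [45, 37] -> [40, 32] -> 72

158; 0; 0; 38; 72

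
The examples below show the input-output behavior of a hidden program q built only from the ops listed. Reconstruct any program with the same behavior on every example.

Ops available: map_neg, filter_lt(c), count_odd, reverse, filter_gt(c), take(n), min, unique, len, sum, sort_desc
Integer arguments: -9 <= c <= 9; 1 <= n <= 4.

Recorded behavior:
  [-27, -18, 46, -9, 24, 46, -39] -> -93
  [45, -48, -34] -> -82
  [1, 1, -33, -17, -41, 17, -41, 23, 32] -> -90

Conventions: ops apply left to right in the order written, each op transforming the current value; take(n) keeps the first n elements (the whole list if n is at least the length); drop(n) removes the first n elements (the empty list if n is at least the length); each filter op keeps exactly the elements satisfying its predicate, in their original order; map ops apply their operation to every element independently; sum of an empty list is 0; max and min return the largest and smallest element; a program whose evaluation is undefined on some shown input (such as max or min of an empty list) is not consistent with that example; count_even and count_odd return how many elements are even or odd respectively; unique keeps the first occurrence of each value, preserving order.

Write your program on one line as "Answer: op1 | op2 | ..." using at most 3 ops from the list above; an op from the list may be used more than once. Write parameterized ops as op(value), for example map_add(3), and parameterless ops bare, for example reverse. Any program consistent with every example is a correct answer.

unique | filter_lt(5) | sum

Check, running the answer program on each example:
  [-27, -18, 46, -9, 24, 46, -39] -> [-27, -18, 46, -9, 24, -39] -> [-27, -18, -9, -39] -> -93
  [45, -48, -34] -> [45, -48, -34] -> [-48, -34] -> -82
  [1, 1, -33, -17, -41, 17, -41, 23, 32] -> [1, -33, -17, -41, 17, 23, 32] -> [1, -33, -17, -41] -> -90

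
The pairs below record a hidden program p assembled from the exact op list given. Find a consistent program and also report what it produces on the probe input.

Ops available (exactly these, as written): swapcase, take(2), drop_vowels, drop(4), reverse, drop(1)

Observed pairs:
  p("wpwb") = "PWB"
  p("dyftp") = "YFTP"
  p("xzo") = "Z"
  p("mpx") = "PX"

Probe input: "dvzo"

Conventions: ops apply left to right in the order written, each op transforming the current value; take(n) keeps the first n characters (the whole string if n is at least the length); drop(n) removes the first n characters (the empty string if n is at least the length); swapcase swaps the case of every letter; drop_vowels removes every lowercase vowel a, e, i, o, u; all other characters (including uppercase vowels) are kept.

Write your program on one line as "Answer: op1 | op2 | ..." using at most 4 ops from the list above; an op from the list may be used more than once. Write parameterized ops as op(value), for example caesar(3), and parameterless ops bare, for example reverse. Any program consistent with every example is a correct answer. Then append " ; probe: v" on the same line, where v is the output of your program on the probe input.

drop(1) | drop_vowels | swapcase ; probe: "VZ"

Check, running the answer program on each example:
  "wpwb" -> "pwb" -> "pwb" -> "PWB"
  "dyftp" -> "yftp" -> "yftp" -> "YFTP"
  "xzo" -> "zo" -> "z" -> "Z"
  "mpx" -> "px" -> "px" -> "PX"
  probe: "dvzo" -> "vzo" -> "vz" -> "VZ"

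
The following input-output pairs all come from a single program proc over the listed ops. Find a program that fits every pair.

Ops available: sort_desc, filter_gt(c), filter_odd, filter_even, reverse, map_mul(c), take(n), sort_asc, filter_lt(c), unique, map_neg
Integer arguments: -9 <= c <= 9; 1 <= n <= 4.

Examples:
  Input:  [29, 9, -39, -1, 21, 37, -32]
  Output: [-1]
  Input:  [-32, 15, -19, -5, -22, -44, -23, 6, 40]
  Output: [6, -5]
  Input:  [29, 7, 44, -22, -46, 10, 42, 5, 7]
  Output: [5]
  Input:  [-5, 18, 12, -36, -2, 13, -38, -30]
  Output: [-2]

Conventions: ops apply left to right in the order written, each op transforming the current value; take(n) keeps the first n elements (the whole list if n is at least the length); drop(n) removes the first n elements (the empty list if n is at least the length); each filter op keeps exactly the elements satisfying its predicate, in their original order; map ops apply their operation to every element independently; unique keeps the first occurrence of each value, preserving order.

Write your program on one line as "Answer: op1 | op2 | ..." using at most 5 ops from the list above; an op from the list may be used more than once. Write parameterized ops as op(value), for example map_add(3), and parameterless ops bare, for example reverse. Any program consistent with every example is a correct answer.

filter_gt(-7) | unique | reverse | take(3) | filter_lt(9)

Check, running the answer program on each example:
  [29, 9, -39, -1, 21, 37, -32] -> [29, 9, -1, 21, 37] -> [29, 9, -1, 21, 37] -> [37, 21, -1, 9, 29] -> [37, 21, -1] -> [-1]
  [-32, 15, -19, -5, -22, -44, -23, 6, 40] -> [15, -5, 6, 40] -> [15, -5, 6, 40] -> [40, 6, -5, 15] -> [40, 6, -5] -> [6, -5]
  [29, 7, 44, -22, -46, 10, 42, 5, 7] -> [29, 7, 44, 10, 42, 5, 7] -> [29, 7, 44, 10, 42, 5] -> [5, 42, 10, 44, 7, 29] -> [5, 42, 10] -> [5]
  [-5, 18, 12, -36, -2, 13, -38, -30] -> [-5, 18, 12, -2, 13] -> [-5, 18, 12, -2, 13] -> [13, -2, 12, 18, -5] -> [13, -2, 12] -> [-2]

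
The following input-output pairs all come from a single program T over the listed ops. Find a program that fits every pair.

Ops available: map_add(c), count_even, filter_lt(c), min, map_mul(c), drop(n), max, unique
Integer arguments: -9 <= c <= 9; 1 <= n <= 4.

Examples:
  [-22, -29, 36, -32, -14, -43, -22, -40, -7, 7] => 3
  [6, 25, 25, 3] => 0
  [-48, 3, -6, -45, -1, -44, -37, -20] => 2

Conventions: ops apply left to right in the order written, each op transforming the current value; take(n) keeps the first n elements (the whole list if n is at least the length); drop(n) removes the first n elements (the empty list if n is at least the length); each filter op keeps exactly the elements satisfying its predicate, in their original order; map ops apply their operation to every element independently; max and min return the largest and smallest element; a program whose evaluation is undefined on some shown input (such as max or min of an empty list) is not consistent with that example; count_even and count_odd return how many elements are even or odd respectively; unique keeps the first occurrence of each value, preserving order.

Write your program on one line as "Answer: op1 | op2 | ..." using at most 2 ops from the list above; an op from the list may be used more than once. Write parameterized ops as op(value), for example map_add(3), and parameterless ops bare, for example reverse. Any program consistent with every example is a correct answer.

drop(4) | count_even

Check, running the answer program on each example:
  [-22, -29, 36, -32, -14, -43, -22, -40, -7, 7] -> [-14, -43, -22, -40, -7, 7] -> 3
  [6, 25, 25, 3] -> [] -> 0
  [-48, 3, -6, -45, -1, -44, -37, -20] -> [-1, -44, -37, -20] -> 2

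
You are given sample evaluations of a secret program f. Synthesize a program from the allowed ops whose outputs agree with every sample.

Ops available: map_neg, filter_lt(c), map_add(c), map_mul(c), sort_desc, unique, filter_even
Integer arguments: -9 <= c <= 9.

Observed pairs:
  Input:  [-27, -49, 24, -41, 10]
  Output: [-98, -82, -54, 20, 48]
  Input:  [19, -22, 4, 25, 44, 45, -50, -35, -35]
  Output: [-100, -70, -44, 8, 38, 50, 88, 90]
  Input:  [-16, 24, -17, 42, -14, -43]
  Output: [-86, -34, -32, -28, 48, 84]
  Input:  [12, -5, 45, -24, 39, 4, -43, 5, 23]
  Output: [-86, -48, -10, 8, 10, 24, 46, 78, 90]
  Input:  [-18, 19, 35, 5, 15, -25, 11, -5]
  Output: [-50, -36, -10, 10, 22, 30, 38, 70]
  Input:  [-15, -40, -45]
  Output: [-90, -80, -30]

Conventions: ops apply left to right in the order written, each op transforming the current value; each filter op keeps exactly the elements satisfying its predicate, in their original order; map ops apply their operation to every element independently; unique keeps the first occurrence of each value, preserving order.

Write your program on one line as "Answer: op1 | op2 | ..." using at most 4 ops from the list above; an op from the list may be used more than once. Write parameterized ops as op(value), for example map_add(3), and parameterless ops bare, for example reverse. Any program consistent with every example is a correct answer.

map_mul(-2) | sort_desc | unique | map_neg

Check, running the answer program on each example:
  [-27, -49, 24, -41, 10] -> [54, 98, -48, 82, -20] -> [98, 82, 54, -20, -48] -> [98, 82, 54, -20, -48] -> [-98, -82, -54, 20, 48]
  [19, -22, 4, 25, 44, 45, -50, -35, -35] -> [-38, 44, -8, -50, -88, -90, 100, 70, 70] -> [100, 70, 70, 44, -8, -38, -50, -88, -90] -> [100, 70, 44, -8, -38, -50, -88, -90] -> [-100, -70, -44, 8, 38, 50, 88, 90]
  [-16, 24, -17, 42, -14, -43] -> [32, -48, 34, -84, 28, 86] -> [86, 34, 32, 28, -48, -84] -> [86, 34, 32, 28, -48, -84] -> [-86, -34, -32, -28, 48, 84]
  [12, -5, 45, -24, 39, 4, -43, 5, 23] -> [-24, 10, -90, 48, -78, -8, 86, -10, -46] -> [86, 48, 10, -8, -10, -24, -46, -78, -90] -> [86, 48, 10, -8, -10, -24, -46, -78, -90] -> [-86, -48, -10, 8, 10, 24, 46, 78, 90]
  [-18, 19, 35, 5, 15, -25, 11, -5] -> [36, -38, -70, -10, -30, 50, -22, 10] -> [50, 36, 10, -10, -22, -30, -38, -70] -> [50, 36, 10, -10, -22, -30, -38, -70] -> [-50, -36, -10, 10, 22, 30, 38, 70]
  [-15, -40, -45] -> [30, 80, 90] -> [90, 80, 30] -> [90, 80, 30] -> [-90, -80, -30]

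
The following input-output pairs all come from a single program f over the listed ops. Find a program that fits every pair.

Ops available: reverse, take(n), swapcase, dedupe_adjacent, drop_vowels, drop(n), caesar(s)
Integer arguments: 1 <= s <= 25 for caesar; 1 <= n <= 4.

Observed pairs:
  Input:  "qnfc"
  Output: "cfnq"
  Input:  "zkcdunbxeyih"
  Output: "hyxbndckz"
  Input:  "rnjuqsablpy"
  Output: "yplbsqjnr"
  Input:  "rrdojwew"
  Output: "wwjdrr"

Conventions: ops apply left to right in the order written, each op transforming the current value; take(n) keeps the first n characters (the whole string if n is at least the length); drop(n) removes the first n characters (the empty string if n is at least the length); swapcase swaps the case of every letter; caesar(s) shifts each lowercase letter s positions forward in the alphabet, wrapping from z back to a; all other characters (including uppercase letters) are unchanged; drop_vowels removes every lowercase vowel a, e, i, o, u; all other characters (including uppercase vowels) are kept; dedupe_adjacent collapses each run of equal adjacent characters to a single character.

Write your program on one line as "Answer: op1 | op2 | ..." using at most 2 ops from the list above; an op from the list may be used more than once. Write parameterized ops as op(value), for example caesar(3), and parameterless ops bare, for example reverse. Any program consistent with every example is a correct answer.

drop_vowels | reverse

Check, running the answer program on each example:
  "qnfc" -> "qnfc" -> "cfnq"
  "zkcdunbxeyih" -> "zkcdnbxyh" -> "hyxbndckz"
  "rnjuqsablpy" -> "rnjqsblpy" -> "yplbsqjnr"
  "rrdojwew" -> "rrdjww" -> "wwjdrr"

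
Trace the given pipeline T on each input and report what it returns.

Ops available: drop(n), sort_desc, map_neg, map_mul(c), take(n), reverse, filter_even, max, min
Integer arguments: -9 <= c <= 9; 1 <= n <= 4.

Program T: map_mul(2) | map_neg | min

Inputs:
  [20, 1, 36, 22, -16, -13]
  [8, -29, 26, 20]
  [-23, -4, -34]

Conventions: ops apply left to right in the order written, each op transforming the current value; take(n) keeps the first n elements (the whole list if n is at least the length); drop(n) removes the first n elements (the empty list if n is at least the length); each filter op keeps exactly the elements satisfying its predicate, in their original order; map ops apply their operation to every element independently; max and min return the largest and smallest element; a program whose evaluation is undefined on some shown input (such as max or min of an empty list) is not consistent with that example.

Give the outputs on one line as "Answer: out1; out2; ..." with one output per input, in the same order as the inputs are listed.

-72; -52; 8

Execution, op by op:
  [20, 1, 36, 22, -16, -13] -> [40, 2, 72, 44, -32, -26] -> [-40, -2, -72, -44, 32, 26] -> -72
  [8, -29, 26, 20] -> [16, -58, 52, 40] -> [-16, 58, -52, -40] -> -52
  [-23, -4, -34] -> [-46, -8, -68] -> [46, 8, 68] -> 8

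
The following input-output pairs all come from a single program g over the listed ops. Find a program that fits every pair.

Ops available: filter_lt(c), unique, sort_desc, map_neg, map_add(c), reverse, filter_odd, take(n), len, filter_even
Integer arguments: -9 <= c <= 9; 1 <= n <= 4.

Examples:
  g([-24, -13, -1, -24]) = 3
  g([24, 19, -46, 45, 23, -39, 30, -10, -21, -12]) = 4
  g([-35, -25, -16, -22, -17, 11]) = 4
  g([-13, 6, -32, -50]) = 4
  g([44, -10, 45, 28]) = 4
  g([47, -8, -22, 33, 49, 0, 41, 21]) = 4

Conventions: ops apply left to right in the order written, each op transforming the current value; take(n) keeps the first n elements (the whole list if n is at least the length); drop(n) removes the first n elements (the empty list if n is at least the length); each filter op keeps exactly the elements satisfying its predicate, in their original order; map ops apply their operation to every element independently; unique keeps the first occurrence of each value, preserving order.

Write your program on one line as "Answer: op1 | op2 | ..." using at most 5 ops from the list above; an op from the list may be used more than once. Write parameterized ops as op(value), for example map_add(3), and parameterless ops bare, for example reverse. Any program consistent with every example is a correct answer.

take(4) | map_add(-5) | unique | map_add(5) | len

Check, running the answer program on each example:
  [-24, -13, -1, -24] -> [-24, -13, -1, -24] -> [-29, -18, -6, -29] -> [-29, -18, -6] -> [-24, -13, -1] -> 3
  [24, 19, -46, 45, 23, -39, 30, -10, -21, -12] -> [24, 19, -46, 45] -> [19, 14, -51, 40] -> [19, 14, -51, 40] -> [24, 19, -46, 45] -> 4
  [-35, -25, -16, -22, -17, 11] -> [-35, -25, -16, -22] -> [-40, -30, -21, -27] -> [-40, -30, -21, -27] -> [-35, -25, -16, -22] -> 4
  [-13, 6, -32, -50] -> [-13, 6, -32, -50] -> [-18, 1, -37, -55] -> [-18, 1, -37, -55] -> [-13, 6, -32, -50] -> 4
  [44, -10, 45, 28] -> [44, -10, 45, 28] -> [39, -15, 40, 23] -> [39, -15, 40, 23] -> [44, -10, 45, 28] -> 4
  [47, -8, -22, 33, 49, 0, 41, 21] -> [47, -8, -22, 33] -> [42, -13, -27, 28] -> [42, -13, -27, 28] -> [47, -8, -22, 33] -> 4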